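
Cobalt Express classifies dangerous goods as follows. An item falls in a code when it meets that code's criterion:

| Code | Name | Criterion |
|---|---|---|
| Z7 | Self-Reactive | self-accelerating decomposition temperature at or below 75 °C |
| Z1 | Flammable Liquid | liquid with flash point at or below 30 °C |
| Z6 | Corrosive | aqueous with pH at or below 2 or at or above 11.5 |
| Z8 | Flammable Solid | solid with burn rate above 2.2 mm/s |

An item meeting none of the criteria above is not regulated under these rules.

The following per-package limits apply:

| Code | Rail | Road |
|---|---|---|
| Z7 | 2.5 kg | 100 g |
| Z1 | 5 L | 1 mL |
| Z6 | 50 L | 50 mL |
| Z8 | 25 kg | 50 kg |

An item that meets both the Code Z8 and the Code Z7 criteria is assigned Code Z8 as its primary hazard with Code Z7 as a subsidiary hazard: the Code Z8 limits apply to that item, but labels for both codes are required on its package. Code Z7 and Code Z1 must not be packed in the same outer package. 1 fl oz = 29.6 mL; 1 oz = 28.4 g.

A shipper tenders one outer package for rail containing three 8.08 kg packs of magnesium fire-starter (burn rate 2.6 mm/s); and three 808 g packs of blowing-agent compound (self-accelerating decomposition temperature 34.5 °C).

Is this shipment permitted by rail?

The magnesium fire-starter has burn rate 2.6 mm/s, which is > 2.2 mm/s, so it is Code Z8 (Flammable Solid).
With self-accelerating decomposition temperature 34.5 °C (≤ 75 °C), the blowing-agent compound falls in Code Z7.
Code Z7 quantity: three 808 g packs = 2.424 kg.
That is within the Code Z7 rail limit of 2.5 kg.
Code Z8 quantity: three 8.08 kg packs = 24.24 kg.
That is within the Code Z8 rail limit of 25 kg.
The segregation rule (Code Z7 with Code Z1) does not apply to Code Z7 with Code Z8.
Every hazard code is within its rail limit and no segregation rule is violated.

Yes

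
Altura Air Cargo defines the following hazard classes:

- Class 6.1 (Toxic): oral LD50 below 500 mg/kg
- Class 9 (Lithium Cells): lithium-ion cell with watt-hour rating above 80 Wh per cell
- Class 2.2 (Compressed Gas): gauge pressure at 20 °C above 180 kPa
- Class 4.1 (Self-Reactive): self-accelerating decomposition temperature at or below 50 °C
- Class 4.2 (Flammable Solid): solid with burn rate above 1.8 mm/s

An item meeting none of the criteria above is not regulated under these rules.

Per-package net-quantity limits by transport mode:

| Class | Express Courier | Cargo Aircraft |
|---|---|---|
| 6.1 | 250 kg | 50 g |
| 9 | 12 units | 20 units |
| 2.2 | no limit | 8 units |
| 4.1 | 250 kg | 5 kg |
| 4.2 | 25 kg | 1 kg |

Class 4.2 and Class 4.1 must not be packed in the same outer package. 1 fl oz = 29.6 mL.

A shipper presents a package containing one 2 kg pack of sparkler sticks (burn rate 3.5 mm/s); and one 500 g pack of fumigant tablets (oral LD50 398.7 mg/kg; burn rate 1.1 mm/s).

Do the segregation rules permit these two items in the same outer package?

With burn rate 3.5 mm/s (> 1.8 mm/s), the sparkler sticks fall in Class 4.2.
Fumigant tablets: oral LD50 398.7 mg/kg < 500 mg/kg → Class 6.1 (Toxic).
No segregation rule bars Class 4.2 with Class 6.1.

Yes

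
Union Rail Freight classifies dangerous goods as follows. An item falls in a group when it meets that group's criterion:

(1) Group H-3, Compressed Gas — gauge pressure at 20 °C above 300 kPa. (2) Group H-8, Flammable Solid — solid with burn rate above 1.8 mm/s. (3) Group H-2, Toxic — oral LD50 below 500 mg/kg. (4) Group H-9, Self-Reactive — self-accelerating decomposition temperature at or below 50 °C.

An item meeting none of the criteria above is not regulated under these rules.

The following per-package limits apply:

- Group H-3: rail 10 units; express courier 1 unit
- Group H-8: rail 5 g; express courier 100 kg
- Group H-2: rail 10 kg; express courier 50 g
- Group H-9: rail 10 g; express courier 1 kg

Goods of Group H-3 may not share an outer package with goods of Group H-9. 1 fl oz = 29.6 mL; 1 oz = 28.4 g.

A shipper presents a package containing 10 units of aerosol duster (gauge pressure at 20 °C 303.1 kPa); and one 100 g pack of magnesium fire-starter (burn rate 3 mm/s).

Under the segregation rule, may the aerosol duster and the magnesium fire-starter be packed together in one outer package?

Yes

Gauge pressure at 20 °C 303.1 kPa meets the Group H-3 criterion (Compressed Gas), so the aerosol duster is Group H-3.
With burn rate 3 mm/s (> 1.8 mm/s), the magnesium fire-starter falls in Group H-8.
No segregation rule bars Group H-3 with Group H-8.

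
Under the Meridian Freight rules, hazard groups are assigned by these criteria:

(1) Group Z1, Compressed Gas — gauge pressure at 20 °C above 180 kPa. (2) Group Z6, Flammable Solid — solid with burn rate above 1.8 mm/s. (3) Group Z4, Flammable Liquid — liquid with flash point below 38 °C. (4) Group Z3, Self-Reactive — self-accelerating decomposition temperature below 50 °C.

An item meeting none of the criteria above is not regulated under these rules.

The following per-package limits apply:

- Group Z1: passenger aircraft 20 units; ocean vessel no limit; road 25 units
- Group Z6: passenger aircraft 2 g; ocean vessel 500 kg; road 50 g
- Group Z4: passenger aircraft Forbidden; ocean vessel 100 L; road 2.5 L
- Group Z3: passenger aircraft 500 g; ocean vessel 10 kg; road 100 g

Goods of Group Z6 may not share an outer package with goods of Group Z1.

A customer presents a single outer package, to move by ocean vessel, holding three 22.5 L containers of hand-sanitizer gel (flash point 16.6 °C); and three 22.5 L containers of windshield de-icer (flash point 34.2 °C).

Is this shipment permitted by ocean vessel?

No

With flash point 16.6 °C (< 38 °C), the hand-sanitizer gel falls in Group Z4.
Windshield de-icer: flash point 34.2 °C < 38 °C → Group Z4 (Flammable Liquid).
Group Z4 net quantity: (three 22.5 L containers = 67.5 L) + (three 22.5 L containers = 67.5 L) = 135 L.
135 L > 100 L (ocean vessel limit, Group Z4) — over the limit.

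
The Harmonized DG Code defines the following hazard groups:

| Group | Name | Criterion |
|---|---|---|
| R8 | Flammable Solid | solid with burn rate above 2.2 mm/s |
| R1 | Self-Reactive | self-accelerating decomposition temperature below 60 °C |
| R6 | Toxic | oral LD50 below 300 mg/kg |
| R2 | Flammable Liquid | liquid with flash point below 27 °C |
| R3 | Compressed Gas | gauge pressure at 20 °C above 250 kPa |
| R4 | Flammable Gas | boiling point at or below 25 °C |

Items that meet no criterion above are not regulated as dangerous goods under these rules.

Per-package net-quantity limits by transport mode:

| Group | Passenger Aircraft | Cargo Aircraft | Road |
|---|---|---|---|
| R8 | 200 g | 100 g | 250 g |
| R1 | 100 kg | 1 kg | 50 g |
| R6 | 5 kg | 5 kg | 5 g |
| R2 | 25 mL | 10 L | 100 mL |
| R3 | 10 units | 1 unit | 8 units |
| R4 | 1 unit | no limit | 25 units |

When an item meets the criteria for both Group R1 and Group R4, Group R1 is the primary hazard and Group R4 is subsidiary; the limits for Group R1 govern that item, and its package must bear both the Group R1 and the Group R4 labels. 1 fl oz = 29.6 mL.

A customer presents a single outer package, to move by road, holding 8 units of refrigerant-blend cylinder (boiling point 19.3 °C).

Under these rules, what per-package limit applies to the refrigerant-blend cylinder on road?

25 units

Refrigerant-blend cylinder: boiling point 19.3 °C ≤ 25 °C → Group R4 (Flammable Gas).
The road limit for Group R4 is 25 units.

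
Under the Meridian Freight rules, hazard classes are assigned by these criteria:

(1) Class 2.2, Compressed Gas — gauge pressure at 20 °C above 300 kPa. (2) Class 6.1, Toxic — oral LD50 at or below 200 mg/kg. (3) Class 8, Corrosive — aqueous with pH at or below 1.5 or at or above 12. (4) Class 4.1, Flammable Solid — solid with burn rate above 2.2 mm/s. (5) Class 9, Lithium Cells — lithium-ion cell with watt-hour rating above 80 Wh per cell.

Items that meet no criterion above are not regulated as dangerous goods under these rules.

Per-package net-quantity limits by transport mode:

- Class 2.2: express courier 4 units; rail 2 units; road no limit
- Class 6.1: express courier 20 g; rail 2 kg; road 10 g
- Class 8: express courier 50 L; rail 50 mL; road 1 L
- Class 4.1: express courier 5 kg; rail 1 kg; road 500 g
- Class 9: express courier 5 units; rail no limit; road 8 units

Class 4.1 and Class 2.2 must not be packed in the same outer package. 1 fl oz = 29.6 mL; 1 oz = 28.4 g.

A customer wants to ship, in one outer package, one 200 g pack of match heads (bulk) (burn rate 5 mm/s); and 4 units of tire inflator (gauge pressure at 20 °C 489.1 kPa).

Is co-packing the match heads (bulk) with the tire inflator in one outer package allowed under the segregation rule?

No

Match heads (bulk): burn rate 5 mm/s > 2.2 mm/s → Class 4.1 (Flammable Solid).
Gauge pressure at 20 °C 489.1 kPa meets the Class 2.2 criterion (Compressed Gas), so the tire inflator is Class 2.2.
Class 4.1 and Class 2.2 may not share an outer package.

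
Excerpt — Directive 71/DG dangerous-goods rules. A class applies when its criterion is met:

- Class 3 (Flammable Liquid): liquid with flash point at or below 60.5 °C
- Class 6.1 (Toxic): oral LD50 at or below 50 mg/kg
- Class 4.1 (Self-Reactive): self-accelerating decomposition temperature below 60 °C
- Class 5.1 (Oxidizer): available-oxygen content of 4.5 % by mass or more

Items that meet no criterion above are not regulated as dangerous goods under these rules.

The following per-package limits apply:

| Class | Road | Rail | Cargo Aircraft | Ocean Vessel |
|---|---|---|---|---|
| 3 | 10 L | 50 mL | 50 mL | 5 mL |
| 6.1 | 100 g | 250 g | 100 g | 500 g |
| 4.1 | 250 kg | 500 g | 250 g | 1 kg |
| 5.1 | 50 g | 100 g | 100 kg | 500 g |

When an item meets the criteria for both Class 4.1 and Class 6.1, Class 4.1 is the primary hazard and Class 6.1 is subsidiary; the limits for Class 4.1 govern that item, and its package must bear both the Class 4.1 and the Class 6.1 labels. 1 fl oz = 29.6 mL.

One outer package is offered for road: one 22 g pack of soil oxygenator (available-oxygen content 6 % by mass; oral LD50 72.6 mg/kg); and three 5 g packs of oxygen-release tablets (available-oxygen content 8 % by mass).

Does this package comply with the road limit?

The soil oxygenator has available-oxygen content 6 % by mass, which is ≥ 4.5 % by mass, so it is Class 5.1 (Oxidizer).
With available-oxygen content 8 % by mass (≥ 4.5 % by mass), the oxygen-release tablets fall in Class 5.1.
Class 5.1 net quantity: 22 g + (three 5 g packs = 15 g) = 37 g.
That is within the Class 5.1 road limit of 50 g.

Yes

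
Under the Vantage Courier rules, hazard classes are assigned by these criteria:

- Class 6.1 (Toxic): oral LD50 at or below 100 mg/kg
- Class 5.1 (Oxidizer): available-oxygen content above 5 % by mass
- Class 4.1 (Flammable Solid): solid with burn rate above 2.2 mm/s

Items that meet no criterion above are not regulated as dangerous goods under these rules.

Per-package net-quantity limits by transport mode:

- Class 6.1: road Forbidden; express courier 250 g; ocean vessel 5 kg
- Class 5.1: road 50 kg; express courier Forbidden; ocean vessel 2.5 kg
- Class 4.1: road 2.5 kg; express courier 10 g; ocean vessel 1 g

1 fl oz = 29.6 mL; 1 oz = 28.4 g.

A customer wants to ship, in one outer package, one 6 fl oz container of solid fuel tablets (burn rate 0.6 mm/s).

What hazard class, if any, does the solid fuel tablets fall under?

Not regulated

burn rate 0.6 mm/s is not above 2.2 mm/s, so Class 4.1 does not apply.
No criterion is met, so the item is not regulated.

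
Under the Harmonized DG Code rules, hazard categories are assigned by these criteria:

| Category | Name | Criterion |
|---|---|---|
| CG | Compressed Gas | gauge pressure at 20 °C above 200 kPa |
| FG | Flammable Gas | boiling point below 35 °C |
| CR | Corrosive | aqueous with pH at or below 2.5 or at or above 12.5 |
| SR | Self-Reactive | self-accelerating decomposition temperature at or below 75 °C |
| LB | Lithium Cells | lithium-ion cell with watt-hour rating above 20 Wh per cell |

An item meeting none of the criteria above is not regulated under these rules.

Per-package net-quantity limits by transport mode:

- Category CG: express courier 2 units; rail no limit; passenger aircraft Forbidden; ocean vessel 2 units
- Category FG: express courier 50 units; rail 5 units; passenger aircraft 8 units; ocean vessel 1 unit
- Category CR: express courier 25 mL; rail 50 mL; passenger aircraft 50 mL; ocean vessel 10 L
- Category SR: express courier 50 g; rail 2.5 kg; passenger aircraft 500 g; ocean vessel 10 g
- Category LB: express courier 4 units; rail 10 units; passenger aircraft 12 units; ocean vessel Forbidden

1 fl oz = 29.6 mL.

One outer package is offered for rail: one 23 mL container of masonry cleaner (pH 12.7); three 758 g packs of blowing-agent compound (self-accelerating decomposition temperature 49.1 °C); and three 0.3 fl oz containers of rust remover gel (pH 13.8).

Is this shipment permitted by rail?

The masonry cleaner has pH 12.7, which is ≥ 12.5, so it is Category CR (Corrosive).
Self-accelerating decomposition temperature 49.1 °C meets the Category SR criterion (Self-Reactive), so the blowing-agent compound is Category SR.
Rust remover gel: pH 13.8 ≥ 12.5 → Category CR (Corrosive).
Category CR net quantity: 23 mL + (three 0.3 fl oz containers = 26.64 mL) = 49.64 mL.
That is within the Category CR rail limit of 50 mL.
Category SR quantity: three 758 g packs = 2.274 kg.
2.274 kg is within the rail limit of 2.5 kg for Category SR.
Every hazard category is within its rail limit and no segregation rule is violated.

Yes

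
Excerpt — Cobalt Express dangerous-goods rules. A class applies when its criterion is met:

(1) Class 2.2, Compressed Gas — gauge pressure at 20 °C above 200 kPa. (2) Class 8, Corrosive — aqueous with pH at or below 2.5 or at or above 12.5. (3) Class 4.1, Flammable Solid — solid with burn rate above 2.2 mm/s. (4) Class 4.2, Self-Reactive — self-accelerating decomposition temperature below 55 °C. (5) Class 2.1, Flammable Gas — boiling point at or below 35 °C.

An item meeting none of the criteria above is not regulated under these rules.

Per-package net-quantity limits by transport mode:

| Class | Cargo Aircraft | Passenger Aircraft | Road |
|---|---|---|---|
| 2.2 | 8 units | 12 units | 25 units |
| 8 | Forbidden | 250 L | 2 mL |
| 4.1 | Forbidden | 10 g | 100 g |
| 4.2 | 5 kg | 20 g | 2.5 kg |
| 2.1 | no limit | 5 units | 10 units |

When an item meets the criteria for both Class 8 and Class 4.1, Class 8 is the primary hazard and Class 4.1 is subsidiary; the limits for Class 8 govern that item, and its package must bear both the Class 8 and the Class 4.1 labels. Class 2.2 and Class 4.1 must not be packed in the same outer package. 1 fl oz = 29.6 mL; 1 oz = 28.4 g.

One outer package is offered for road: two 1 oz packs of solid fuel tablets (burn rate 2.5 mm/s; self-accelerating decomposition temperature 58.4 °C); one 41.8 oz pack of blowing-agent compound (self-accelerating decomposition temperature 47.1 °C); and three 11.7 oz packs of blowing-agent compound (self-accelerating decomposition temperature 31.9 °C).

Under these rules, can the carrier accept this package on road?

Burn rate 2.5 mm/s meets the Class 4.1 criterion (Flammable Solid), so the solid fuel tablets are Class 4.1.
The blowing-agent compound has self-accelerating decomposition temperature 47.1 °C, which is < 55 °C, so it is Class 4.2 (Self-Reactive).
Self-accelerating decomposition temperature 31.9 °C meets the Class 4.2 criterion (Self-Reactive), so the blowing-agent compound is Class 4.2.
Class 4.2 net quantity: (one 41.8 oz pack = 1187.12 g) + (three 11.7 oz packs = 996.84 g) = 2183.96 g.
2183.96 g is within the road limit of 2.5 kg for Class 4.2.
Class 4.1 quantity: two 1 oz packs = 56.8 g.
56.8 g ≤ 100 g (road limit, Class 4.1) — within limit.
The segregation rule (Class 2.2 with Class 4.1) does not apply to Class 4.2 with Class 4.1.
Every hazard class is within its road limit and no segregation rule is violated.

Yes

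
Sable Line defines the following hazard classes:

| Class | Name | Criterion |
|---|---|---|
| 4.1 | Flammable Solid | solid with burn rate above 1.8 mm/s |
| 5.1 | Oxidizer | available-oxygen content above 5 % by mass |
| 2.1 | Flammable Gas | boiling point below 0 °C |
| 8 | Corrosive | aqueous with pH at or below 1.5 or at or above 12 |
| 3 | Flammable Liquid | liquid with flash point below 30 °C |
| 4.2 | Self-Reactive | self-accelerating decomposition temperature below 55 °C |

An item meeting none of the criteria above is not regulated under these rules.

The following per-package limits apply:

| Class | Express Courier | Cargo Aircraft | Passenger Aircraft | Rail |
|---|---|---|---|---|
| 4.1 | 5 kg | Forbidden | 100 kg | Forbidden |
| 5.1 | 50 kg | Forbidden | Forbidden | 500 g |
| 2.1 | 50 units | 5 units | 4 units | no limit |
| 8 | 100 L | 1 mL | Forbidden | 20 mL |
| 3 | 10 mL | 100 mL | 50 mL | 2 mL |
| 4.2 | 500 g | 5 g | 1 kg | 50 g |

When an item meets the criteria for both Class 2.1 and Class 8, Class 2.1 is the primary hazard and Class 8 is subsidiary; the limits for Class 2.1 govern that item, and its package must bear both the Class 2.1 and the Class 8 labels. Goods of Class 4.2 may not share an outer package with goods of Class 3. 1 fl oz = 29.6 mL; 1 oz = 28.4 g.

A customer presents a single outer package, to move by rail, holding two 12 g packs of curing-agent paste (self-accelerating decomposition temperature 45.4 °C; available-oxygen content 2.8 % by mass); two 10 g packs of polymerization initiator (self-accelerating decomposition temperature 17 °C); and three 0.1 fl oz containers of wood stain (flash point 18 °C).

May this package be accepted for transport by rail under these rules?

No

Curing-agent paste: self-accelerating decomposition temperature 45.4 °C < 55 °C → Class 4.2 (Self-Reactive).
With self-accelerating decomposition temperature 17 °C (< 55 °C), the polymerization initiator falls in Class 4.2.
Wood stain: flash point 18 °C < 30 °C → Class 3 (Flammable Liquid).
Total Class 4.2: (two 12 g packs = 24 g) + (two 10 g packs = 20 g) = 44 g.
44 g is within the rail limit of 50 g for Class 4.2.
Class 3 quantity: three 0.1 fl oz containers = 8.88 mL.
8.88 mL > 2 mL (rail limit, Class 3) — over the limit.
Class 4.2 and Class 3 may not share an outer package.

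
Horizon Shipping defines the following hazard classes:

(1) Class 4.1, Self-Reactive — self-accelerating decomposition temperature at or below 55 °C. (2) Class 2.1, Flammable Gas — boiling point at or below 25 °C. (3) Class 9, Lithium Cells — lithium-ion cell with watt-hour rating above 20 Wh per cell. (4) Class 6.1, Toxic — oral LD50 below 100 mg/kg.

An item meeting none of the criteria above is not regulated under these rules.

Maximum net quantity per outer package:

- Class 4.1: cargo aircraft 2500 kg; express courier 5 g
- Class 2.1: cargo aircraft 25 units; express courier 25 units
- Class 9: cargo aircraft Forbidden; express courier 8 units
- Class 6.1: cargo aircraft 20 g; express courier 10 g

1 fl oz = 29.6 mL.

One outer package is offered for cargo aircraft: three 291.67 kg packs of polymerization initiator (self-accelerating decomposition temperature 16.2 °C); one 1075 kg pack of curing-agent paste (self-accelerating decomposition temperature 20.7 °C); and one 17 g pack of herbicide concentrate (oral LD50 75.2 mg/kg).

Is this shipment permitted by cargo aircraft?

With self-accelerating decomposition temperature 16.2 °C (≤ 55 °C), the polymerization initiator falls in Class 4.1.
The curing-agent paste has self-accelerating decomposition temperature 20.7 °C, which is ≤ 55 °C, so it is Class 4.1 (Self-Reactive).
The herbicide concentrate has oral LD50 75.2 mg/kg, which is < 100 mg/kg, so it is Class 6.1 (Toxic).
Class 4.1 net quantity: (three 291.67 kg packs = 875.01 kg) + 1075 kg = 1950.01 kg.
That is within the Class 4.1 cargo aircraft limit of 2500 kg.
Class 6.1 quantity: 17 g.
17 g ≤ 20 g (cargo aircraft limit, Class 6.1) — within limit.
Every hazard class is within its cargo aircraft limit and no segregation rule is violated.

Yes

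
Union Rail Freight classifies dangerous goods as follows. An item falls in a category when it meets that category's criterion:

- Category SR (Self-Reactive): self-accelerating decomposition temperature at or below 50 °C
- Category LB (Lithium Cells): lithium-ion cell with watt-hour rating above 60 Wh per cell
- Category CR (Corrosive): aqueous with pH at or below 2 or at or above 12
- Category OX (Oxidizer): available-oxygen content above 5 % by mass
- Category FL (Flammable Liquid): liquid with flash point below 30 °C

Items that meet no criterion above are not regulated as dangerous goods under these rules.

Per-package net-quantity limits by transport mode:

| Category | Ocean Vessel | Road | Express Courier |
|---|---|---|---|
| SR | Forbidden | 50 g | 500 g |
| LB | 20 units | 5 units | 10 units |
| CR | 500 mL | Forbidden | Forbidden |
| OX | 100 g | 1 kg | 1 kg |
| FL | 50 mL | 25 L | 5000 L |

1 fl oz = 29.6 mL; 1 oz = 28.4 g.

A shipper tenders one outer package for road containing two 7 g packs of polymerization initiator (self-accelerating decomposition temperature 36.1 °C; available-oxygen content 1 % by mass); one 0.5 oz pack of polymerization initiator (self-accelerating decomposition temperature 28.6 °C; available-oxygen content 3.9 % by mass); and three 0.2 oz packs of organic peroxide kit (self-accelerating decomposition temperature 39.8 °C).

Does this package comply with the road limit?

The polymerization initiator has self-accelerating decomposition temperature 36.1 °C, which is ≤ 50 °C, so it is Category SR (Self-Reactive).
Self-accelerating decomposition temperature 28.6 °C meets the Category SR criterion (Self-Reactive), so the polymerization initiator is Category SR.
With self-accelerating decomposition temperature 39.8 °C (≤ 50 °C), the organic peroxide kit falls in Category SR.
Total Category SR: (two 7 g packs = 14 g) + (one 0.5 oz pack = 14.2 g) + (three 0.2 oz packs = 17.04 g) = 45.24 g.
45.24 g is within the road limit of 50 g for Category SR.

Yes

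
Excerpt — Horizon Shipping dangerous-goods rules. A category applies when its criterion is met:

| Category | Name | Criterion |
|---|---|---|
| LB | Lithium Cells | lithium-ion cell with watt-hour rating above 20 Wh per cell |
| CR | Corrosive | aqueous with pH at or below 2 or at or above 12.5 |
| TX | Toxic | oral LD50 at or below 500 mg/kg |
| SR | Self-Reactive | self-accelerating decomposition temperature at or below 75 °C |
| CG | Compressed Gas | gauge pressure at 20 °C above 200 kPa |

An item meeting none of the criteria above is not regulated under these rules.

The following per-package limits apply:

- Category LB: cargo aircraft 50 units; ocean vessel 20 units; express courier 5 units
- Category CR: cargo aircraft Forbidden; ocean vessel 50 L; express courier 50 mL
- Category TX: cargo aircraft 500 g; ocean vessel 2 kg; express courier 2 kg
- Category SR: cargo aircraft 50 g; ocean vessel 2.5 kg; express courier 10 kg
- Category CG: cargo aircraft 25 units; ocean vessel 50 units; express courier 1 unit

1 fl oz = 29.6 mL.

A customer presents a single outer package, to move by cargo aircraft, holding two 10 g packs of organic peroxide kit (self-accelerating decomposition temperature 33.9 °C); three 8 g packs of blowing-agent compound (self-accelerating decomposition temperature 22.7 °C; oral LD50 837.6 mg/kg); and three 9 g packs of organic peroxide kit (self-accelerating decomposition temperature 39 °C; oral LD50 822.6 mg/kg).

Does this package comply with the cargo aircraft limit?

The organic peroxide kit has self-accelerating decomposition temperature 33.9 °C, which is ≤ 75 °C, so it is Category SR (Self-Reactive).
Self-accelerating decomposition temperature 22.7 °C meets the Category SR criterion (Self-Reactive), so the blowing-agent compound is Category SR.
Organic peroxide kit: self-accelerating decomposition temperature 39 °C ≤ 75 °C → Category SR (Self-Reactive).
Category SR net quantity: (two 10 g packs = 20 g) + (three 8 g packs = 24 g) + (three 9 g packs = 27 g) = 71 g.
71 g exceeds the cargo aircraft limit of 50 g for Category SR.

No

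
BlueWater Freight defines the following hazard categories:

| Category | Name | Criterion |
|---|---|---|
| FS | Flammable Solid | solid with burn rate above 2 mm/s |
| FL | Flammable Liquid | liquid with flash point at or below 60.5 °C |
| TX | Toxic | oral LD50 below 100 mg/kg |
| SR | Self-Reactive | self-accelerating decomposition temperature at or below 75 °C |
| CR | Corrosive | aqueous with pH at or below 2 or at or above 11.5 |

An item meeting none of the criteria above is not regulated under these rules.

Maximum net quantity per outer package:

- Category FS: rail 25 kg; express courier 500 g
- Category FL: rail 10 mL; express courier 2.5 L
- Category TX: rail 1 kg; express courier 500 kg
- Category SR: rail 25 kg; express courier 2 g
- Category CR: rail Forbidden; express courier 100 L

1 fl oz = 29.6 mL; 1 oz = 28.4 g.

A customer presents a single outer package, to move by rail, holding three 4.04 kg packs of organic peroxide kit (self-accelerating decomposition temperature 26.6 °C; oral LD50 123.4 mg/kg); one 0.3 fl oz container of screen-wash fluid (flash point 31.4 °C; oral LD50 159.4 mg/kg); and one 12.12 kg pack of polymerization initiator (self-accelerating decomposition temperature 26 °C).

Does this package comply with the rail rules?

Organic peroxide kit: self-accelerating decomposition temperature 26.6 °C ≤ 75 °C → Category SR (Self-Reactive).
Screen-wash fluid: flash point 31.4 °C ≤ 60.5 °C → Category FL (Flammable Liquid).
The polymerization initiator has self-accelerating decomposition temperature 26 °C, which is ≤ 75 °C, so it is Category SR (Self-Reactive).
Total Category SR: (three 4.04 kg packs = 12.12 kg) + 12.12 kg = 24.24 kg.
That is within the Category SR rail limit of 25 kg.
Category FL quantity: one 0.3 fl oz container = 8.88 mL.
8.88 mL ≤ 10 mL (rail limit, Category FL) — within limit.
Every hazard category is within its rail limit and no segregation rule is violated.

Yes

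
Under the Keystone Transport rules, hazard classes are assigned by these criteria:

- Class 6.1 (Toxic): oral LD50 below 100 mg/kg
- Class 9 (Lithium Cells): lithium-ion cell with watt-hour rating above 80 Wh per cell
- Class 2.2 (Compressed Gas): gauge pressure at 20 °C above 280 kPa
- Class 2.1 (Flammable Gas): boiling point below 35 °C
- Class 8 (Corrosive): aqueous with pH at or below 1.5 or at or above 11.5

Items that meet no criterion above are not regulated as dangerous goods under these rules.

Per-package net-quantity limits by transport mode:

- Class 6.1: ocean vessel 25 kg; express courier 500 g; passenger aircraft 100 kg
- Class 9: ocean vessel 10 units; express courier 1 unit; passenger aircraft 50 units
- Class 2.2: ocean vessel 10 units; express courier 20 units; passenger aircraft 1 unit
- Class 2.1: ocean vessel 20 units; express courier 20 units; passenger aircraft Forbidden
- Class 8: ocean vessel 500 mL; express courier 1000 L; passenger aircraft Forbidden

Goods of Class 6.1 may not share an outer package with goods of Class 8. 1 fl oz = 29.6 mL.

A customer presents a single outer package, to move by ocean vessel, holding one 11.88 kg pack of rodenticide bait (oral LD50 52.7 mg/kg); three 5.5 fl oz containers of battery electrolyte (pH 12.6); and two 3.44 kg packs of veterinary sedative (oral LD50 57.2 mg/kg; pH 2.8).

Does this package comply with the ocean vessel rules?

The rodenticide bait has oral LD50 52.7 mg/kg, which is < 100 mg/kg, so it is Class 6.1 (Toxic).
pH 12.6 meets the Class 8 criterion (Corrosive), so the battery electrolyte is Class 8.
Oral LD50 57.2 mg/kg meets the Class 6.1 criterion (Toxic), so the veterinary sedative is Class 6.1.
Class 6.1 net quantity: 11.88 kg + (two 3.44 kg packs = 6.88 kg) = 18.76 kg.
That is within the Class 6.1 ocean vessel limit of 25 kg.
Class 8 quantity: three 5.5 fl oz containers = 488.4 mL.
488.4 mL ≤ 500 mL (ocean vessel limit, Class 8) — within limit.
Class 6.1 and Class 8 may not share an outer package.

No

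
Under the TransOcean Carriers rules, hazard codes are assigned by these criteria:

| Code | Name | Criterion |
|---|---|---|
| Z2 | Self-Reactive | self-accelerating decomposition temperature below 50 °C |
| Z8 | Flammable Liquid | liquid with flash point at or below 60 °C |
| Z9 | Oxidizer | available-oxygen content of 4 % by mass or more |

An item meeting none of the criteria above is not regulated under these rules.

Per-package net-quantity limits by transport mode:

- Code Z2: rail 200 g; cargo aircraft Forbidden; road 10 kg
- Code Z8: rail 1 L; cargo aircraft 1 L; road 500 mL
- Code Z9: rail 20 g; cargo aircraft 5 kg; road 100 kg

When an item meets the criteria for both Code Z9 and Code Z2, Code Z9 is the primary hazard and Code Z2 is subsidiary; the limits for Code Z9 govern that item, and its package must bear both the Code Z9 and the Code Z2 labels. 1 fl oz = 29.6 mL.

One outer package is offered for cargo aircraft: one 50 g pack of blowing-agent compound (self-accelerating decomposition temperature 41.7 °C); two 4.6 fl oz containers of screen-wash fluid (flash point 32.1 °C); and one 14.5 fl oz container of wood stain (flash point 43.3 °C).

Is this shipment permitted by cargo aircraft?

No

The blowing-agent compound has self-accelerating decomposition temperature 41.7 °C, which is < 50 °C, so it is Code Z2 (Self-Reactive).
The screen-wash fluid has flash point 32.1 °C, which is ≤ 60 °C, so it is Code Z8 (Flammable Liquid).
Wood stain: flash point 43.3 °C ≤ 60 °C → Code Z8 (Flammable Liquid).
Code Z8 net quantity: (two 4.6 fl oz containers = 272.32 mL) + (one 14.5 fl oz container = 429.2 mL) = 701.52 mL.
701.52 mL is within the cargo aircraft limit of 1 L for Code Z8.
Code Z2 quantity: 50 g.
By cargo aircraft, Code Z2 is Forbidden regardless of quantity.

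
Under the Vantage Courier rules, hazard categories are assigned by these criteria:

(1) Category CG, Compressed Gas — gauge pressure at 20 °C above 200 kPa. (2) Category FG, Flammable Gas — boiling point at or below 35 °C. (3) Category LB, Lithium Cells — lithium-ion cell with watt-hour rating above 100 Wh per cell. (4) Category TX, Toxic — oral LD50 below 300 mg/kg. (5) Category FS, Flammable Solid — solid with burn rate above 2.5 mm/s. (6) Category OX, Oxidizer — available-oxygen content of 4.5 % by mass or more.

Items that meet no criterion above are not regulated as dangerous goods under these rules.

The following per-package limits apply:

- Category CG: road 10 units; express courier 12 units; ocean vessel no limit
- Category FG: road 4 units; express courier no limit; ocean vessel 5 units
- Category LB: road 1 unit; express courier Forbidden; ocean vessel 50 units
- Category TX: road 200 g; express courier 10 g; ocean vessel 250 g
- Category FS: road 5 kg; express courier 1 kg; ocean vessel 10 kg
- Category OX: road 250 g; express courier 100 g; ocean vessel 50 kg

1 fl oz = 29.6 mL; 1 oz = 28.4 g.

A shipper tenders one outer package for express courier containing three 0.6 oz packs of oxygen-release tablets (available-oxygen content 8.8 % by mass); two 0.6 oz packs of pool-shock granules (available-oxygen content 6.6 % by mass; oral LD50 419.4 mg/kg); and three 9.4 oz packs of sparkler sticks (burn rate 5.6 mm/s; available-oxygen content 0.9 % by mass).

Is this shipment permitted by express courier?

With available-oxygen content 8.8 % by mass (≥ 4.5 % by mass), the oxygen-release tablets fall in Category OX.
With available-oxygen content 6.6 % by mass (≥ 4.5 % by mass), the pool-shock granules fall in Category OX.
The sparkler sticks have burn rate 5.6 mm/s, which is > 2.5 mm/s, so they are Category FS (Flammable Solid).
Total Category OX: (three 0.6 oz packs = 51.12 g) + (two 0.6 oz packs = 34.08 g) = 85.2 g.
85.2 g is within the express courier limit of 100 g for Category OX.
Category FS quantity: three 9.4 oz packs = 800.88 g.
800.88 g ≤ 1 kg (express courier limit, Category FS) — within limit.
Every hazard category is within its express courier limit and no segregation rule is violated.

Yes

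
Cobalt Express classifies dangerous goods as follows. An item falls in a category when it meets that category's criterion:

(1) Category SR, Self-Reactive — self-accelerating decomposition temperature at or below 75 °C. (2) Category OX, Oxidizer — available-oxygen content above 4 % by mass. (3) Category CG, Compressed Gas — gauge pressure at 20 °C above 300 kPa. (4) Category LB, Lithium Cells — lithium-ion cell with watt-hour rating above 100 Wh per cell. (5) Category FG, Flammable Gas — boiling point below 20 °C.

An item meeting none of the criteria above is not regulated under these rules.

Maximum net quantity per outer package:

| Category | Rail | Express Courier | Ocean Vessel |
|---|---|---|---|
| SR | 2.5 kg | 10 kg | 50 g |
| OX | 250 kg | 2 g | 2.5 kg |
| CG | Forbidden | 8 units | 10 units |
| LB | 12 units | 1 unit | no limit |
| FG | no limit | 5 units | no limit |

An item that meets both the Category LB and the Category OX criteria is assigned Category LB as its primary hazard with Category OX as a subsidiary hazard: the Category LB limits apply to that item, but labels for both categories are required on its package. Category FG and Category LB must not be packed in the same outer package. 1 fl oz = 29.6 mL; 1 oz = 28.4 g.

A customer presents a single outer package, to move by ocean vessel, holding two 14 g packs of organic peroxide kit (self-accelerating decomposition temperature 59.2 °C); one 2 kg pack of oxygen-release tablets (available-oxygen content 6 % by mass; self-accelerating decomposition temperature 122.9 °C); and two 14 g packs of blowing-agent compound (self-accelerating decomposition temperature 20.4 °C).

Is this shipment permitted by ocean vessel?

No

Self-accelerating decomposition temperature 59.2 °C meets the Category SR criterion (Self-Reactive), so the organic peroxide kit is Category SR.
The oxygen-release tablets have available-oxygen content 6 % by mass, which is > 4 % by mass, so they are Category OX (Oxidizer).
Blowing-agent compound: self-accelerating decomposition temperature 20.4 °C ≤ 75 °C → Category SR (Self-Reactive).
Category SR net quantity: (two 14 g packs = 28 g) + (two 14 g packs = 28 g) = 56 g.
56 g exceeds the ocean vessel limit of 50 g for Category SR.
Category OX quantity: 2 kg.
2 kg is within the ocean vessel limit of 2.5 kg for Category OX.
The segregation rule (Category FG with Category LB) does not apply to Category SR with Category OX.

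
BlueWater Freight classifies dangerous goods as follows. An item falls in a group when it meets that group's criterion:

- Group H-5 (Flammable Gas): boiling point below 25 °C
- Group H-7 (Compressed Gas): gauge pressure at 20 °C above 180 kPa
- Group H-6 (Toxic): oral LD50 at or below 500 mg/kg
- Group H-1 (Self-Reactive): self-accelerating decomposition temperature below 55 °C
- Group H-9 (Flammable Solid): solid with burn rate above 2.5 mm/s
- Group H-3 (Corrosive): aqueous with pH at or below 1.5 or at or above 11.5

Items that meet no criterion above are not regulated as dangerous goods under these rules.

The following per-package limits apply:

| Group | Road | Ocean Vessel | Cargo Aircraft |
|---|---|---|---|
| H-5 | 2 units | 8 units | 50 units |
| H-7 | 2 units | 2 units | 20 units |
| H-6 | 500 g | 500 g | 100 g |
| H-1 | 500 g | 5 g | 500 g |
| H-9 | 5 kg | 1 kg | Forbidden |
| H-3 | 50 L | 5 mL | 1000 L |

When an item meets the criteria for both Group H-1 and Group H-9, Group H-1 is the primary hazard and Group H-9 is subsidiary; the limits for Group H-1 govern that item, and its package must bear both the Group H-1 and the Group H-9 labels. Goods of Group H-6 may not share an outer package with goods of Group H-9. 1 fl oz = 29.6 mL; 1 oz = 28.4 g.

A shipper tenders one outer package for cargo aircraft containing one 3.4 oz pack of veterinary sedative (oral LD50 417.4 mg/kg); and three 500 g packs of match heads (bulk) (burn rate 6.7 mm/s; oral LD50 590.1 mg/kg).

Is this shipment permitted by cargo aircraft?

With oral LD50 417.4 mg/kg (≤ 500 mg/kg), the veterinary sedative falls in Group H-6.
The match heads (bulk) have burn rate 6.7 mm/s, which is > 2.5 mm/s, so they are Group H-9 (Flammable Solid).
Group H-6 quantity: one 3.4 oz pack = 96.56 g.
96.56 g ≤ 100 g (cargo aircraft limit, Group H-6) — within limit.
Group H-9 quantity: three 500 g packs = 1.5 kg.
By cargo aircraft, Group H-9 is Forbidden regardless of quantity.
Group H-6 and Group H-9 may not share an outer package.

No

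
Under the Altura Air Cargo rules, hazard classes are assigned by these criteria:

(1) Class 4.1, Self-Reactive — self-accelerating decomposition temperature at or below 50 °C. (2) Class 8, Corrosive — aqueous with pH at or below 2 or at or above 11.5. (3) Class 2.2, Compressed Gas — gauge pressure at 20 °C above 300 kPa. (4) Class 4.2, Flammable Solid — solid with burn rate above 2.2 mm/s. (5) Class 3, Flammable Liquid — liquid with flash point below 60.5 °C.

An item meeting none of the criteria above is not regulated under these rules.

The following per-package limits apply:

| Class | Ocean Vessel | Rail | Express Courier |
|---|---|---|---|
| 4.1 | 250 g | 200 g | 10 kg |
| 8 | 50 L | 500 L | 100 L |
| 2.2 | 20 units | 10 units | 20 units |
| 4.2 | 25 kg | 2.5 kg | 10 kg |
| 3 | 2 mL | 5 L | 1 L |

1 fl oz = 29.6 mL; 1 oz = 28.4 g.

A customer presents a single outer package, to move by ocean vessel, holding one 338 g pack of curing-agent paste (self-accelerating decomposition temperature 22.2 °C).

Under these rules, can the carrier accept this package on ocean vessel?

The curing-agent paste has self-accelerating decomposition temperature 22.2 °C, which is ≤ 50 °C, so it is Class 4.1 (Self-Reactive).
Class 4.1 quantity: 338 g.
338 g exceeds the ocean vessel limit of 250 g for Class 4.1.

No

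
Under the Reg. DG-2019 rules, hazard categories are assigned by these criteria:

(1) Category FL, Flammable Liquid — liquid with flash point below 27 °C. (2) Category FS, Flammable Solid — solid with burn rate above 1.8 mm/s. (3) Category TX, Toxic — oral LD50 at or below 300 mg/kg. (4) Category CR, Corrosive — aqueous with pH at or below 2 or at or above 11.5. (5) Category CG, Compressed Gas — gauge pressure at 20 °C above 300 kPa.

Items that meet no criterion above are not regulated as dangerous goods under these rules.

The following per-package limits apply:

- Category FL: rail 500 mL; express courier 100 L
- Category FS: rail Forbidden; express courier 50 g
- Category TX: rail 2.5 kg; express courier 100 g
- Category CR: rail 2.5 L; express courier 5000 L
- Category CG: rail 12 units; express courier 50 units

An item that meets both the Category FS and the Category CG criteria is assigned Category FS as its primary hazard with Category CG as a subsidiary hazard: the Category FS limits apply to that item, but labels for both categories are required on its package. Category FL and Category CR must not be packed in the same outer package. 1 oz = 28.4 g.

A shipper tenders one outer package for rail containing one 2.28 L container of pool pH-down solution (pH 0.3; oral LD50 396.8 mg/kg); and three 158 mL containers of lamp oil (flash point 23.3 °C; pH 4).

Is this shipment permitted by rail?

No

pH 0.3 meets the Category CR criterion (Corrosive), so the pool pH-down solution is Category CR.
With flash point 23.3 °C (< 27 °C), the lamp oil falls in Category FL.
Category FL quantity: three 158 mL containers = 474 mL.
That is within the Category FL rail limit of 500 mL.
Category CR quantity: 2.28 L.
2.28 L is within the rail limit of 2.5 L for Category CR.
Category FL and Category CR may not share an outer package.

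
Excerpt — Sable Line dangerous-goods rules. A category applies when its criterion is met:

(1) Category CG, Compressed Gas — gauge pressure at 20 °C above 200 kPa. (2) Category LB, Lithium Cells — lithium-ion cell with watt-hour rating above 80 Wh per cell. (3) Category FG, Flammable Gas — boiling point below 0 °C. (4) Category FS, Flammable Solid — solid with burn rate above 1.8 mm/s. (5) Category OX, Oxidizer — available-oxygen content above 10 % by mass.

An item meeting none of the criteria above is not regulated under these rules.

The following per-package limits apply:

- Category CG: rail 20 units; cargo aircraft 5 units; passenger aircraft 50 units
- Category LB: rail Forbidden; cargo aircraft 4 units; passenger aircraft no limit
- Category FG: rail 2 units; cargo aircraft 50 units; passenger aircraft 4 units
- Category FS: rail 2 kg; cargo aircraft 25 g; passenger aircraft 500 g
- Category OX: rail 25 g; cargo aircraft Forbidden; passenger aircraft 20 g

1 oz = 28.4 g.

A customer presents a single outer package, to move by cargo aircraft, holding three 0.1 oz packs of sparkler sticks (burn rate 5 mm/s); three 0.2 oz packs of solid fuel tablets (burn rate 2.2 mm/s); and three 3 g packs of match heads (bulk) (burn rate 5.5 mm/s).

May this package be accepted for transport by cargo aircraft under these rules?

No

With burn rate 5 mm/s (> 1.8 mm/s), the sparkler sticks fall in Category FS.
Burn rate 2.2 mm/s meets the Category FS criterion (Flammable Solid), so the solid fuel tablets are Category FS.
With burn rate 5.5 mm/s (> 1.8 mm/s), the match heads (bulk) fall in Category FS.
Total Category FS: (three 0.1 oz packs = 8.52 g) + (three 0.2 oz packs = 17.04 g) + (three 3 g packs = 9 g) = 34.56 g.
34.56 g exceeds the cargo aircraft limit of 25 g for Category FS.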